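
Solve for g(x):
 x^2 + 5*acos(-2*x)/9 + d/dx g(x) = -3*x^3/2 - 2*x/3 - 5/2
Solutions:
 g(x) = C1 - 3*x^4/8 - x^3/3 - x^2/3 - 5*x*acos(-2*x)/9 - 5*x/2 - 5*sqrt(1 - 4*x^2)/18


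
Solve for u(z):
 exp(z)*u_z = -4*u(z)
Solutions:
 u(z) = C1*exp(4*exp(-z))


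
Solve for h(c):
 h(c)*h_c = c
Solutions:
 h(c) = -sqrt(C1 + c^2)
 h(c) = sqrt(C1 + c^2)


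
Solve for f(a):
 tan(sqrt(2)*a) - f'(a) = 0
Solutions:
 f(a) = C1 - sqrt(2)*log(cos(sqrt(2)*a))/2


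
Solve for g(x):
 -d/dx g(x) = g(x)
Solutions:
 g(x) = C1*exp(-x)


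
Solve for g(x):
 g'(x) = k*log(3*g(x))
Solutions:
 Integral(1/(log(_y) + log(3)), (_y, g(x))) = C1 + k*x


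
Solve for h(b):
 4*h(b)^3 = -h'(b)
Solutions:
 h(b) = -sqrt(2)*sqrt(-1/(C1 - 4*b))/2
 h(b) = sqrt(2)*sqrt(-1/(C1 - 4*b))/2


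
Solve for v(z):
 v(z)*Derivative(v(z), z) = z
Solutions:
 v(z) = -sqrt(C1 + z^2)
 v(z) = sqrt(C1 + z^2)


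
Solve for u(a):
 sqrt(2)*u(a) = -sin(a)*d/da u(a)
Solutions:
 u(a) = C1*(cos(a) + 1)^(sqrt(2)/2)/(cos(a) - 1)^(sqrt(2)/2)


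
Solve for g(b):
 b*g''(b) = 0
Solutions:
 g(b) = C1 + C2*b


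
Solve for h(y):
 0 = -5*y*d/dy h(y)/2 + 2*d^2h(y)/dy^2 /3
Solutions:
 h(y) = C1 + C2*erfi(sqrt(30)*y/4)


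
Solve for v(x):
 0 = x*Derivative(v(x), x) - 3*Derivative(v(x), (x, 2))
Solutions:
 v(x) = C1 + C2*erfi(sqrt(6)*x/6)


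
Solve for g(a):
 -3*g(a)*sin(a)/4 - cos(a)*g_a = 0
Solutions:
 g(a) = C1*cos(a)^(3/4)


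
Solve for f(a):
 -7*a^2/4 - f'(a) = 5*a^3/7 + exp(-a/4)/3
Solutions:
 f(a) = C1 - 5*a^4/28 - 7*a^3/12 + 4*exp(-a/4)/3


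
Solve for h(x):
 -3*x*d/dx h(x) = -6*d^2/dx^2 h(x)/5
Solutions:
 h(x) = C1 + C2*erfi(sqrt(5)*x/2)


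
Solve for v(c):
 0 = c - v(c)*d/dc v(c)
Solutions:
 v(c) = -sqrt(C1 + c^2)
 v(c) = sqrt(C1 + c^2)


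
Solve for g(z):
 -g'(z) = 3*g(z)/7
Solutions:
 g(z) = C1*exp(-3*z/7)


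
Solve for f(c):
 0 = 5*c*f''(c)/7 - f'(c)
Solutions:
 f(c) = C1 + C2*c^(12/5)


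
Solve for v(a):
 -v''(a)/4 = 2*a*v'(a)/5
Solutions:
 v(a) = C1 + C2*erf(2*sqrt(5)*a/5)


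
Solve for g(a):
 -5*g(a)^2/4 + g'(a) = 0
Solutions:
 g(a) = -4/(C1 + 5*a)


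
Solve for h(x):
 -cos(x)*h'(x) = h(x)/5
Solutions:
 h(x) = C1*(sin(x) - 1)^(1/10)/(sin(x) + 1)^(1/10)


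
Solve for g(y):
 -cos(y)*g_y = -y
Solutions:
 g(y) = C1 + Integral(y/cos(y), y)


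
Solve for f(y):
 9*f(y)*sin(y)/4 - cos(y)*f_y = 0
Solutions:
 f(y) = C1/cos(y)^(9/4)


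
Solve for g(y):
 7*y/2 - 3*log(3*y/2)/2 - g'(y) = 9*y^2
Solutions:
 g(y) = C1 - 3*y^3 + 7*y^2/4 - 3*y*log(y)/2 - 2*y*log(3) + y*log(2) + y*log(6)/2 + 3*y/2


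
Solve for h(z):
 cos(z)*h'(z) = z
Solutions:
 h(z) = C1 + Integral(z/cos(z), z)


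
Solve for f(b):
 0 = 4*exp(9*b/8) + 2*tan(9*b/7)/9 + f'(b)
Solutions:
 f(b) = C1 - 32*exp(9*b/8)/9 + 14*log(cos(9*b/7))/81


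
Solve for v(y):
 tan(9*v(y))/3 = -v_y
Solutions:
 v(y) = -asin(C1*exp(-3*y))/9 + pi/9
 v(y) = asin(C1*exp(-3*y))/9


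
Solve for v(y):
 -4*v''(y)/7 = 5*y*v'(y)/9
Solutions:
 v(y) = C1 + C2*erf(sqrt(70)*y/12)


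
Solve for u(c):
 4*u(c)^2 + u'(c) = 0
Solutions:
 u(c) = 1/(C1 + 4*c)


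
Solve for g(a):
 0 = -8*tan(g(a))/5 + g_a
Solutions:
 g(a) = pi - asin(C1*exp(8*a/5))
 g(a) = asin(C1*exp(8*a/5))


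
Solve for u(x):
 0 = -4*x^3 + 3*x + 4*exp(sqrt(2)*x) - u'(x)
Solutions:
 u(x) = C1 - x^4 + 3*x^2/2 + 2*sqrt(2)*exp(sqrt(2)*x)


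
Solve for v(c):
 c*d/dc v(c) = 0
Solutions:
 v(c) = C1


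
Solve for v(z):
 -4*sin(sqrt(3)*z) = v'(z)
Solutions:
 v(z) = C1 + 4*sqrt(3)*cos(sqrt(3)*z)/3


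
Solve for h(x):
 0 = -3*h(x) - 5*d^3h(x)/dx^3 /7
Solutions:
 h(x) = C3*exp(-21^(1/3)*5^(2/3)*x/5) + (C1*sin(3^(5/6)*5^(2/3)*7^(1/3)*x/10) + C2*cos(3^(5/6)*5^(2/3)*7^(1/3)*x/10))*exp(21^(1/3)*5^(2/3)*x/10)


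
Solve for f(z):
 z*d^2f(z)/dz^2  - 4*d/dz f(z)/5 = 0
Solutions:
 f(z) = C1 + C2*z^(9/5)


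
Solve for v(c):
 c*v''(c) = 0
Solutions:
 v(c) = C1 + C2*c


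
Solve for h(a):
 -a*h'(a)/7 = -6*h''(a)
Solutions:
 h(a) = C1 + C2*erfi(sqrt(21)*a/42)


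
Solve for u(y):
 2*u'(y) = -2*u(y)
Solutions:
 u(y) = C1*exp(-y)


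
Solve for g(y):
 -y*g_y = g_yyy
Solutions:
 g(y) = C1 + Integral(C2*airyai(-y) + C3*airybi(-y), y)


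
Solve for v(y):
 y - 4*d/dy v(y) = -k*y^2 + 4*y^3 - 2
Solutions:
 v(y) = C1 + k*y^3/12 - y^4/4 + y^2/8 + y/2


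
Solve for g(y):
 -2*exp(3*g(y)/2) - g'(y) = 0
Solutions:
 g(y) = 2*log(1/(C1 + 6*y))/3 + 2*log(2)/3
 g(y) = 2*log(2^(1/3)*(-3^(2/3) - 3*3^(1/6)*I)*(1/(C1 + 2*y))^(1/3)/6)
 g(y) = 2*log(2^(1/3)*(-3^(2/3) + 3*3^(1/6)*I)*(1/(C1 + 2*y))^(1/3)/6)


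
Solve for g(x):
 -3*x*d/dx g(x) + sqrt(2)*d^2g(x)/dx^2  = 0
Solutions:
 g(x) = C1 + C2*erfi(2^(1/4)*sqrt(3)*x/2)


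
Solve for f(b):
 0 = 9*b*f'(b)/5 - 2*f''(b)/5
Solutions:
 f(b) = C1 + C2*erfi(3*b/2)


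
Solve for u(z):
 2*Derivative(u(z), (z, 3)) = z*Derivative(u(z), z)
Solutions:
 u(z) = C1 + Integral(C2*airyai(2^(2/3)*z/2) + C3*airybi(2^(2/3)*z/2), z)


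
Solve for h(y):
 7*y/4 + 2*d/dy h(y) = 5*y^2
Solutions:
 h(y) = C1 + 5*y^3/6 - 7*y^2/16


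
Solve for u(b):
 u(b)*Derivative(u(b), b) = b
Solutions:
 u(b) = -sqrt(C1 + b^2)
 u(b) = sqrt(C1 + b^2)


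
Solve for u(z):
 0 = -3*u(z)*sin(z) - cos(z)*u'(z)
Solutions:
 u(z) = C1*cos(z)^3


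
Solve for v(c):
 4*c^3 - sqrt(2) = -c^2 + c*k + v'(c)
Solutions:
 v(c) = C1 + c^4 + c^3/3 - c^2*k/2 - sqrt(2)*c


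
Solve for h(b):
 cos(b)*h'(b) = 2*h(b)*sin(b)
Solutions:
 h(b) = C1/cos(b)^2


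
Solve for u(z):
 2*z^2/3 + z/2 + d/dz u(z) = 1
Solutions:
 u(z) = C1 - 2*z^3/9 - z^2/4 + z


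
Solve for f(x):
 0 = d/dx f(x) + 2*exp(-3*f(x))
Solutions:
 f(x) = log(C1 - 6*x)/3
 f(x) = log((-3^(1/3) - 3^(5/6)*I)*(C1 - 2*x)^(1/3)/2)
 f(x) = log((-3^(1/3) + 3^(5/6)*I)*(C1 - 2*x)^(1/3)/2)


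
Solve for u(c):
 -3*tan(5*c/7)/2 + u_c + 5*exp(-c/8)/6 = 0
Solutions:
 u(c) = C1 + 21*log(tan(5*c/7)^2 + 1)/20 + 20*exp(-c/8)/3


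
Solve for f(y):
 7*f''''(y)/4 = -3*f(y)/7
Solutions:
 f(y) = (C1*sin(3^(1/4)*sqrt(7)*y/7) + C2*cos(3^(1/4)*sqrt(7)*y/7))*exp(-3^(1/4)*sqrt(7)*y/7) + (C3*sin(3^(1/4)*sqrt(7)*y/7) + C4*cos(3^(1/4)*sqrt(7)*y/7))*exp(3^(1/4)*sqrt(7)*y/7)


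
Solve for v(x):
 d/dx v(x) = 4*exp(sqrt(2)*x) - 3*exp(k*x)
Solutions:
 v(x) = C1 + 2*sqrt(2)*exp(sqrt(2)*x) - 3*exp(k*x)/k


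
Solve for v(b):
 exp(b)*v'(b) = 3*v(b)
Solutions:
 v(b) = C1*exp(-3*exp(-b))


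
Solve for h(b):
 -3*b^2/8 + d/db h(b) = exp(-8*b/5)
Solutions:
 h(b) = C1 + b^3/8 - 5*exp(-8*b/5)/8


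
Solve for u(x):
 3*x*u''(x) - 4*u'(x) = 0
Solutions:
 u(x) = C1 + C2*x^(7/3)


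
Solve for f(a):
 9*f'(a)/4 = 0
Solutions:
 f(a) = C1


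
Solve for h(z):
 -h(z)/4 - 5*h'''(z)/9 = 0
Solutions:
 h(z) = C3*exp(-3^(2/3)*50^(1/3)*z/10) + (C1*sin(3*3^(1/6)*50^(1/3)*z/20) + C2*cos(3*3^(1/6)*50^(1/3)*z/20))*exp(3^(2/3)*50^(1/3)*z/20)


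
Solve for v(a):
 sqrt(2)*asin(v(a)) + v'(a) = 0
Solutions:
 Integral(1/asin(_y), (_y, v(a))) = C1 - sqrt(2)*a


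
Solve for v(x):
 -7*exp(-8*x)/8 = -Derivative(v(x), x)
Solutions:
 v(x) = C1 - 7*exp(-8*x)/64


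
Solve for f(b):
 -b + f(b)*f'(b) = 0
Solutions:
 f(b) = -sqrt(C1 + b^2)
 f(b) = sqrt(C1 + b^2)


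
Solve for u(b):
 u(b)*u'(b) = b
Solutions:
 u(b) = -sqrt(C1 + b^2)
 u(b) = sqrt(C1 + b^2)


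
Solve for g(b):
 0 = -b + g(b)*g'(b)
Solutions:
 g(b) = -sqrt(C1 + b^2)
 g(b) = sqrt(C1 + b^2)


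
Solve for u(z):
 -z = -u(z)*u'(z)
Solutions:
 u(z) = -sqrt(C1 + z^2)
 u(z) = sqrt(C1 + z^2)


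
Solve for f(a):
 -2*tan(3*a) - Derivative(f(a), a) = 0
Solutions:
 f(a) = C1 + 2*log(cos(3*a))/3


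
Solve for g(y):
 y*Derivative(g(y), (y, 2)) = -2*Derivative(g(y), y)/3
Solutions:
 g(y) = C1 + C2*y^(1/3)


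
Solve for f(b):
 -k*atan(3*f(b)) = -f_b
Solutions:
 Integral(1/atan(3*_y), (_y, f(b))) = C1 + b*k


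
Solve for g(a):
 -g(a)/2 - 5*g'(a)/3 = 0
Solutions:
 g(a) = C1*exp(-3*a/10)


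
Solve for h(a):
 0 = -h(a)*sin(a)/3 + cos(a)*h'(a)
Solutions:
 h(a) = C1/cos(a)^(1/3)


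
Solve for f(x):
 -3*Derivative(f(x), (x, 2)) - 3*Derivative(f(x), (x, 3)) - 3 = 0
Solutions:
 f(x) = C1 + C2*x + C3*exp(-x) - x^2/2


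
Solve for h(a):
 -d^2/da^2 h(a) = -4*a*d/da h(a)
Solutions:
 h(a) = C1 + C2*erfi(sqrt(2)*a)


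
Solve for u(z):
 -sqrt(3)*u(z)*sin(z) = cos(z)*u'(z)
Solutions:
 u(z) = C1*cos(z)^(sqrt(3))


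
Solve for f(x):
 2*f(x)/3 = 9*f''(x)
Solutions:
 f(x) = C1*exp(-sqrt(6)*x/9) + C2*exp(sqrt(6)*x/9)


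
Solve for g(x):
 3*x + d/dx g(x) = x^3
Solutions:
 g(x) = C1 + x^4/4 - 3*x^2/2


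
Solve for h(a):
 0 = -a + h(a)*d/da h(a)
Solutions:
 h(a) = -sqrt(C1 + a^2)
 h(a) = sqrt(C1 + a^2)


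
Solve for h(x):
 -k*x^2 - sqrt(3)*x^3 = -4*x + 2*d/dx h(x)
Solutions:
 h(x) = C1 - k*x^3/6 - sqrt(3)*x^4/8 + x^2


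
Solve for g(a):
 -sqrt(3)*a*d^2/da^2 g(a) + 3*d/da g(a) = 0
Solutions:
 g(a) = C1 + C2*a^(1 + sqrt(3))


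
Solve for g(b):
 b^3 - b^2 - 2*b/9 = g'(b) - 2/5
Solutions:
 g(b) = C1 + b^4/4 - b^3/3 - b^2/9 + 2*b/5


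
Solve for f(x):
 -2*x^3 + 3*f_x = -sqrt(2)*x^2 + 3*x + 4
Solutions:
 f(x) = C1 + x^4/6 - sqrt(2)*x^3/9 + x^2/2 + 4*x/3


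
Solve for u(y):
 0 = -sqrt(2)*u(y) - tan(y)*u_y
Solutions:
 u(y) = C1/sin(y)^(sqrt(2))


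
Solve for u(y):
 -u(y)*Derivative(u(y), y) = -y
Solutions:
 u(y) = -sqrt(C1 + y^2)
 u(y) = sqrt(C1 + y^2)


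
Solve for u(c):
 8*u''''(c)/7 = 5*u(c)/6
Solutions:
 u(c) = C1*exp(-3^(3/4)*35^(1/4)*c/6) + C2*exp(3^(3/4)*35^(1/4)*c/6) + C3*sin(3^(3/4)*35^(1/4)*c/6) + C4*cos(3^(3/4)*35^(1/4)*c/6)


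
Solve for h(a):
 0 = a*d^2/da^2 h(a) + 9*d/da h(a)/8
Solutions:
 h(a) = C1 + C2/a^(1/8)


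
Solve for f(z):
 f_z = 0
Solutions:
 f(z) = C1


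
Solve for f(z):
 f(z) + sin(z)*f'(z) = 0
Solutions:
 f(z) = C1*sqrt(cos(z) + 1)/sqrt(cos(z) - 1)


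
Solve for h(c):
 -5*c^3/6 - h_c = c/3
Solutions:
 h(c) = C1 - 5*c^4/24 - c^2/6


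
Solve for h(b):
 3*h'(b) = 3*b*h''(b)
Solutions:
 h(b) = C1 + C2*b^2


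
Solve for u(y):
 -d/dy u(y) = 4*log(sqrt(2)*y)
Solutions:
 u(y) = C1 - 4*y*log(y) - y*log(4) + 4*y


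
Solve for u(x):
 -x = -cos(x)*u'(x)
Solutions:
 u(x) = C1 + Integral(x/cos(x), x)


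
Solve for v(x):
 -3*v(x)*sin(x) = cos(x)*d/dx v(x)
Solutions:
 v(x) = C1*cos(x)^3


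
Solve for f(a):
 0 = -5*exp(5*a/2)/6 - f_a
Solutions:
 f(a) = C1 - exp(5*a/2)/3


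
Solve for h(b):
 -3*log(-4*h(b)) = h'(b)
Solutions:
 Integral(1/(log(-_y) + 2*log(2)), (_y, h(b)))/3 = C1 - b


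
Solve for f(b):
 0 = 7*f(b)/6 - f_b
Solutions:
 f(b) = C1*exp(7*b/6)


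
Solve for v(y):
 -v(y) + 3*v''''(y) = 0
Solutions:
 v(y) = C1*exp(-3^(3/4)*y/3) + C2*exp(3^(3/4)*y/3) + C3*sin(3^(3/4)*y/3) + C4*cos(3^(3/4)*y/3)


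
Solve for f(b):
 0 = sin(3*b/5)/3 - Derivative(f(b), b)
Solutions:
 f(b) = C1 - 5*cos(3*b/5)/9


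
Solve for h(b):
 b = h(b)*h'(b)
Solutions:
 h(b) = -sqrt(C1 + b^2)
 h(b) = sqrt(C1 + b^2)


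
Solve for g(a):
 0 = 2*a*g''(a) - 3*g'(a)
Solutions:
 g(a) = C1 + C2*a^(5/2)


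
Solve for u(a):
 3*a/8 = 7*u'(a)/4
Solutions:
 u(a) = C1 + 3*a^2/28


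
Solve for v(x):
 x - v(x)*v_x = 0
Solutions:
 v(x) = -sqrt(C1 + x^2)
 v(x) = sqrt(C1 + x^2)


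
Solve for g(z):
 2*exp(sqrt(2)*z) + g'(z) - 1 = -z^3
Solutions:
 g(z) = C1 - z^4/4 + z - sqrt(2)*exp(sqrt(2)*z)


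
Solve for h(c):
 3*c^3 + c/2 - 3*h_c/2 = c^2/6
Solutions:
 h(c) = C1 + c^4/2 - c^3/27 + c^2/6


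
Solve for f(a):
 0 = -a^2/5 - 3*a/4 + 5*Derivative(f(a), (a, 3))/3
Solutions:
 f(a) = C1 + C2*a + C3*a^2 + a^5/500 + 3*a^4/160


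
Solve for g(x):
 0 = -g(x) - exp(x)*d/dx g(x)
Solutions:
 g(x) = C1*exp(exp(-x))


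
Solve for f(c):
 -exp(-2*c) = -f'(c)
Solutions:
 f(c) = C1 - exp(-2*c)/2


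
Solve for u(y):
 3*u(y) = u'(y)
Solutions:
 u(y) = C1*exp(3*y)


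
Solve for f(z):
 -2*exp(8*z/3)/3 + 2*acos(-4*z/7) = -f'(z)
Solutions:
 f(z) = C1 - 2*z*acos(-4*z/7) - sqrt(49 - 16*z^2)/2 + exp(8*z/3)/4


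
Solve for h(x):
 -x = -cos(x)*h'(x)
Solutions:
 h(x) = C1 + Integral(x/cos(x), x)


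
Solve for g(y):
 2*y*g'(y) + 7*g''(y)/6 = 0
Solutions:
 g(y) = C1 + C2*erf(sqrt(42)*y/7)


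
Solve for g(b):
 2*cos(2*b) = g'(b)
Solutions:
 g(b) = C1 + sin(2*b)


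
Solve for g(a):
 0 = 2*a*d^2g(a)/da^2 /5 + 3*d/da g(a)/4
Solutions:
 g(a) = C1 + C2/a^(7/8)


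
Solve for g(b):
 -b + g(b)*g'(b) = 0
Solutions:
 g(b) = -sqrt(C1 + b^2)
 g(b) = sqrt(C1 + b^2)


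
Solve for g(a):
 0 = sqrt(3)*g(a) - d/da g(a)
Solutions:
 g(a) = C1*exp(sqrt(3)*a)


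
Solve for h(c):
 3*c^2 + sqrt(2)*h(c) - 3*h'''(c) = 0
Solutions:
 h(c) = C3*exp(2^(1/6)*3^(2/3)*c/3) - 3*sqrt(2)*c^2/2 + (C1*sin(6^(1/6)*c/2) + C2*cos(6^(1/6)*c/2))*exp(-2^(1/6)*3^(2/3)*c/6)


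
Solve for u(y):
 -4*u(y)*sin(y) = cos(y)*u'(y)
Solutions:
 u(y) = C1*cos(y)^4


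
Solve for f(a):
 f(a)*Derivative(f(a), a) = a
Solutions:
 f(a) = -sqrt(C1 + a^2)
 f(a) = sqrt(C1 + a^2)


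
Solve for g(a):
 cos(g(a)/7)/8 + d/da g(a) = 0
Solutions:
 a/8 - 7*log(sin(g(a)/7) - 1)/2 + 7*log(sin(g(a)/7) + 1)/2 = C1


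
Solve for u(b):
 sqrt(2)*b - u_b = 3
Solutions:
 u(b) = C1 + sqrt(2)*b^2/2 - 3*b


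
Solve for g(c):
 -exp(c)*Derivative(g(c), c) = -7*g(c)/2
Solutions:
 g(c) = C1*exp(-7*exp(-c)/2)


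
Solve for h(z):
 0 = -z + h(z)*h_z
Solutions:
 h(z) = -sqrt(C1 + z^2)
 h(z) = sqrt(C1 + z^2)


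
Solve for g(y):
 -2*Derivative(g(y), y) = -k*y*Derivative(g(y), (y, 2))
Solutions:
 g(y) = C1 + y^(((re(k) + 2)*re(k) + im(k)^2)/(re(k)^2 + im(k)^2))*(C2*sin(2*log(y)*Abs(im(k))/(re(k)^2 + im(k)^2)) + C3*cos(2*log(y)*im(k)/(re(k)^2 + im(k)^2)))


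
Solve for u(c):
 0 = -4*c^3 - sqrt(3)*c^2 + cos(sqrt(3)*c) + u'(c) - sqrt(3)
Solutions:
 u(c) = C1 + c^4 + sqrt(3)*c^3/3 + sqrt(3)*c - sqrt(3)*sin(sqrt(3)*c)/3


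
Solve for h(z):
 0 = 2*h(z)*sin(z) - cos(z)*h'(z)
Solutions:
 h(z) = C1/cos(z)^2


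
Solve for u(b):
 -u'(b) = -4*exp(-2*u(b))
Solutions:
 u(b) = log(-sqrt(C1 + 8*b))
 u(b) = log(C1 + 8*b)/2


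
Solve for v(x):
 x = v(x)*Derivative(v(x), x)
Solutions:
 v(x) = -sqrt(C1 + x^2)
 v(x) = sqrt(C1 + x^2)


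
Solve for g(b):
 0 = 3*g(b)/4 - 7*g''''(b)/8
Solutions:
 g(b) = C1*exp(-6^(1/4)*7^(3/4)*b/7) + C2*exp(6^(1/4)*7^(3/4)*b/7) + C3*sin(6^(1/4)*7^(3/4)*b/7) + C4*cos(6^(1/4)*7^(3/4)*b/7)


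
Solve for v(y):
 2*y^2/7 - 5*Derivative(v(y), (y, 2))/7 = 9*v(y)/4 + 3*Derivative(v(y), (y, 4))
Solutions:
 v(y) = 8*y^2/63 + (C1*sin(sqrt(2)*3^(1/4)*y*cos(atan(sqrt(1298)/5)/2)/2) + C2*cos(sqrt(2)*3^(1/4)*y*cos(atan(sqrt(1298)/5)/2)/2))*exp(-sqrt(2)*3^(1/4)*y*sin(atan(sqrt(1298)/5)/2)/2) + (C3*sin(sqrt(2)*3^(1/4)*y*cos(atan(sqrt(1298)/5)/2)/2) + C4*cos(sqrt(2)*3^(1/4)*y*cos(atan(sqrt(1298)/5)/2)/2))*exp(sqrt(2)*3^(1/4)*y*sin(atan(sqrt(1298)/5)/2)/2) - 320/3969


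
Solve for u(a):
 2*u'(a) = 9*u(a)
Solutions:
 u(a) = C1*exp(9*a/2)


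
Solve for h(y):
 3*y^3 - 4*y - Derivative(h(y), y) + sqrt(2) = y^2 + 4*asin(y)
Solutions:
 h(y) = C1 + 3*y^4/4 - y^3/3 - 2*y^2 - 4*y*asin(y) + sqrt(2)*y - 4*sqrt(1 - y^2)


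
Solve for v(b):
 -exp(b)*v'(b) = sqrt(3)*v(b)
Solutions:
 v(b) = C1*exp(sqrt(3)*exp(-b))


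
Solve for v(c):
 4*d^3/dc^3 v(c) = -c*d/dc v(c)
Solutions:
 v(c) = C1 + Integral(C2*airyai(-2^(1/3)*c/2) + C3*airybi(-2^(1/3)*c/2), c)


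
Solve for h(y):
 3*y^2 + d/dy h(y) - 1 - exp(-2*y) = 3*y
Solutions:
 h(y) = C1 - y^3 + 3*y^2/2 + y - exp(-2*y)/2


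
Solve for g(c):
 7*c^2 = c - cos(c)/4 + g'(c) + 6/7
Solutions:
 g(c) = C1 + 7*c^3/3 - c^2/2 - 6*c/7 + sin(c)/4


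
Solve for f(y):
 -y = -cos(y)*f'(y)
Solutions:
 f(y) = C1 + Integral(y/cos(y), y)


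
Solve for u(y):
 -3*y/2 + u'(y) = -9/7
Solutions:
 u(y) = C1 + 3*y^2/4 - 9*y/7


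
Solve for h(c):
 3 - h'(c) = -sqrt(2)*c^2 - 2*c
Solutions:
 h(c) = C1 + sqrt(2)*c^3/3 + c^2 + 3*c


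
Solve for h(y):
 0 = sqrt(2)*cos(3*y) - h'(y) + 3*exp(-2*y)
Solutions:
 h(y) = C1 + sqrt(2)*sin(3*y)/3 - 3*exp(-2*y)/2


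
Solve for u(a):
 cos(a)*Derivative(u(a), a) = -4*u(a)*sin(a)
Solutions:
 u(a) = C1*cos(a)^4


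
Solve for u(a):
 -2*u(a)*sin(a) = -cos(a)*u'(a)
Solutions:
 u(a) = C1/cos(a)^2


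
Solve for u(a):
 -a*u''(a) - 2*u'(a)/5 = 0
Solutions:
 u(a) = C1 + C2*a^(3/5)


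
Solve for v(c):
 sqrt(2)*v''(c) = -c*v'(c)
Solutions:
 v(c) = C1 + C2*erf(2^(1/4)*c/2)


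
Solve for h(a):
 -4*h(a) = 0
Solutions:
 h(a) = 0


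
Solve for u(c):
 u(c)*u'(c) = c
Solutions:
 u(c) = -sqrt(C1 + c^2)
 u(c) = sqrt(C1 + c^2)


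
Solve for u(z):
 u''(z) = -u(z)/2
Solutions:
 u(z) = C1*sin(sqrt(2)*z/2) + C2*cos(sqrt(2)*z/2)


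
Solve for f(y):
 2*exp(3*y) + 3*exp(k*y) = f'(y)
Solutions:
 f(y) = C1 + 2*exp(3*y)/3 + 3*exp(k*y)/k


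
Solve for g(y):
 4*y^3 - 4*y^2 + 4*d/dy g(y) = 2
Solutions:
 g(y) = C1 - y^4/4 + y^3/3 + y/2


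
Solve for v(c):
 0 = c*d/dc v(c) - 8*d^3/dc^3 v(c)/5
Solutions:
 v(c) = C1 + Integral(C2*airyai(5^(1/3)*c/2) + C3*airybi(5^(1/3)*c/2), c)


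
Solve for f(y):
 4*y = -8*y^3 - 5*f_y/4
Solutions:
 f(y) = C1 - 8*y^4/5 - 8*y^2/5


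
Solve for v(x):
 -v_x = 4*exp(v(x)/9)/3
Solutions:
 v(x) = 9*log(1/(C1 + 4*x)) + 27*log(3)


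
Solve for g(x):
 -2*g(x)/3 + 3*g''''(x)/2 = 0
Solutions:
 g(x) = C1*exp(-sqrt(6)*x/3) + C2*exp(sqrt(6)*x/3) + C3*sin(sqrt(6)*x/3) + C4*cos(sqrt(6)*x/3)


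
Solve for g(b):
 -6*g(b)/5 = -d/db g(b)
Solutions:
 g(b) = C1*exp(6*b/5)


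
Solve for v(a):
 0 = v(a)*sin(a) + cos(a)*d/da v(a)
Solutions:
 v(a) = C1*cos(a)


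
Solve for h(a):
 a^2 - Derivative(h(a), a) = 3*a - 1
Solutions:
 h(a) = C1 + a^3/3 - 3*a^2/2 + a


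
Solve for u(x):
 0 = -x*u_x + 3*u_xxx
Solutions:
 u(x) = C1 + Integral(C2*airyai(3^(2/3)*x/3) + C3*airybi(3^(2/3)*x/3), x)


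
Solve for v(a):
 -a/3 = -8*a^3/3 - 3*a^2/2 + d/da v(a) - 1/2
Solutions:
 v(a) = C1 + 2*a^4/3 + a^3/2 - a^2/6 + a/2


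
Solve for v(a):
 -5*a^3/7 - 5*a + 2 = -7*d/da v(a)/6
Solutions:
 v(a) = C1 + 15*a^4/98 + 15*a^2/7 - 12*a/7


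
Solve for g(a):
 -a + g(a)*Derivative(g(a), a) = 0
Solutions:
 g(a) = -sqrt(C1 + a^2)
 g(a) = sqrt(C1 + a^2)


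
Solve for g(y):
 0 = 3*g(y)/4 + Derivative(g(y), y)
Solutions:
 g(y) = C1*exp(-3*y/4)


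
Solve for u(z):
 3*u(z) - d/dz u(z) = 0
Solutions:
 u(z) = C1*exp(3*z)


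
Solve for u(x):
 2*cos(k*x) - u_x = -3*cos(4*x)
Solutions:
 u(x) = C1 + 3*sin(4*x)/4 + 2*sin(k*x)/k


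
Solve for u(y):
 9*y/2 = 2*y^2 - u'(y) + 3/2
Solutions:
 u(y) = C1 + 2*y^3/3 - 9*y^2/4 + 3*y/2


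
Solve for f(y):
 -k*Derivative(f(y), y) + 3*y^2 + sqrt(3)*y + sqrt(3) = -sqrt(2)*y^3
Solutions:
 f(y) = C1 + sqrt(2)*y^4/(4*k) + y^3/k + sqrt(3)*y^2/(2*k) + sqrt(3)*y/k


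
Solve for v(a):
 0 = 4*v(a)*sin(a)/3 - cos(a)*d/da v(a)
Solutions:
 v(a) = C1/cos(a)^(4/3)


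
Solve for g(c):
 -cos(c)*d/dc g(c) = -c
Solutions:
 g(c) = C1 + Integral(c/cos(c), c)


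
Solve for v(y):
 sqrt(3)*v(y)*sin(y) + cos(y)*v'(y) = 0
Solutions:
 v(y) = C1*cos(y)^(sqrt(3))


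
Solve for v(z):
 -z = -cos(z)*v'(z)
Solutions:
 v(z) = C1 + Integral(z/cos(z), z)


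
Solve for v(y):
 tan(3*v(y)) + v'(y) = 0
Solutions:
 v(y) = -asin(C1*exp(-3*y))/3 + pi/3
 v(y) = asin(C1*exp(-3*y))/3


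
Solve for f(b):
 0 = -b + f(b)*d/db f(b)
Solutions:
 f(b) = -sqrt(C1 + b^2)
 f(b) = sqrt(C1 + b^2)


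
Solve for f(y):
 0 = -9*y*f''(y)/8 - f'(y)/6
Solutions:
 f(y) = C1 + C2*y^(23/27)


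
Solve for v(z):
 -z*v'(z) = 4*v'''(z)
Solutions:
 v(z) = C1 + Integral(C2*airyai(-2^(1/3)*z/2) + C3*airybi(-2^(1/3)*z/2), z)


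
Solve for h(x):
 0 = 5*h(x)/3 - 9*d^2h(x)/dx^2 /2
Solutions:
 h(x) = C1*exp(-sqrt(30)*x/9) + C2*exp(sqrt(30)*x/9)


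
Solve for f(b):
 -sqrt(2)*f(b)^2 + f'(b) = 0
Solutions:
 f(b) = -1/(C1 + sqrt(2)*b)


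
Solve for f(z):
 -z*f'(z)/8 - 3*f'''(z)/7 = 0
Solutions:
 f(z) = C1 + Integral(C2*airyai(-3^(2/3)*7^(1/3)*z/6) + C3*airybi(-3^(2/3)*7^(1/3)*z/6), z)


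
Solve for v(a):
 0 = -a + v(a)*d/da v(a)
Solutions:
 v(a) = -sqrt(C1 + a^2)
 v(a) = sqrt(C1 + a^2)


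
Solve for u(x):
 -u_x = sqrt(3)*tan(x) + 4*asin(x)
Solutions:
 u(x) = C1 - 4*x*asin(x) - 4*sqrt(1 - x^2) + sqrt(3)*log(cos(x))


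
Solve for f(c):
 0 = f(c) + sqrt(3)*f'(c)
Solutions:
 f(c) = C1*exp(-sqrt(3)*c/3)


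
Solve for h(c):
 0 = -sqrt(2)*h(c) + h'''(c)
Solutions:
 h(c) = C3*exp(2^(1/6)*c) + (C1*sin(2^(1/6)*sqrt(3)*c/2) + C2*cos(2^(1/6)*sqrt(3)*c/2))*exp(-2^(1/6)*c/2)


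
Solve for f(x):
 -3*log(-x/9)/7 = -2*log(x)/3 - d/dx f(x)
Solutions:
 f(x) = C1 - 5*x*log(x)/21 + x*(-18*log(3) + 5 + 9*I*pi)/21


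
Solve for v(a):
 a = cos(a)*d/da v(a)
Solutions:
 v(a) = C1 + Integral(a/cos(a), a)


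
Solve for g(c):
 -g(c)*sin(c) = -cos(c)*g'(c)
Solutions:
 g(c) = C1/cos(c)


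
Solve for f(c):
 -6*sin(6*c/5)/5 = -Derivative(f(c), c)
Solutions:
 f(c) = C1 - cos(6*c/5)


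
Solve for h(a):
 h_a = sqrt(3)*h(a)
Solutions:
 h(a) = C1*exp(sqrt(3)*a)


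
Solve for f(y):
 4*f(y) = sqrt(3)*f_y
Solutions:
 f(y) = C1*exp(4*sqrt(3)*y/3)


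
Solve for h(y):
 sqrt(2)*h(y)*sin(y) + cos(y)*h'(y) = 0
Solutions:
 h(y) = C1*cos(y)^(sqrt(2))


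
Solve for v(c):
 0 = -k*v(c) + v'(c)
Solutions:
 v(c) = C1*exp(c*k)


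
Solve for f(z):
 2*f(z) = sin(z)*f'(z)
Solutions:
 f(z) = C1*(cos(z) - 1)/(cos(z) + 1)


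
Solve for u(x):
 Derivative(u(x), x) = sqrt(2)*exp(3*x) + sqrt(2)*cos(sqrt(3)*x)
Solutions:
 u(x) = C1 + sqrt(2)*exp(3*x)/3 + sqrt(6)*sin(sqrt(3)*x)/3


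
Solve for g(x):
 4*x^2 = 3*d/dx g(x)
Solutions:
 g(x) = C1 + 4*x^3/9


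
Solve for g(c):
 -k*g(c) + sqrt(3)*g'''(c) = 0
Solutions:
 g(c) = C1*exp(3^(5/6)*c*k^(1/3)/3) + C2*exp(c*k^(1/3)*(-3^(5/6) + 3*3^(1/3)*I)/6) + C3*exp(-c*k^(1/3)*(3^(5/6) + 3*3^(1/3)*I)/6)


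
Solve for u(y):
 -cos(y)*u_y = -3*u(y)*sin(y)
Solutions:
 u(y) = C1/cos(y)^3


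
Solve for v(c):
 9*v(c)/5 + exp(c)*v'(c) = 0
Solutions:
 v(c) = C1*exp(9*exp(-c)/5)


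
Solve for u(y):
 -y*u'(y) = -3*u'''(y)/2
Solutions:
 u(y) = C1 + Integral(C2*airyai(2^(1/3)*3^(2/3)*y/3) + C3*airybi(2^(1/3)*3^(2/3)*y/3), y)


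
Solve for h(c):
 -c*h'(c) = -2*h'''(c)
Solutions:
 h(c) = C1 + Integral(C2*airyai(2^(2/3)*c/2) + C3*airybi(2^(2/3)*c/2), c)


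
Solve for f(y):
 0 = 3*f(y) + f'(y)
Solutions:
 f(y) = C1*exp(-3*y)


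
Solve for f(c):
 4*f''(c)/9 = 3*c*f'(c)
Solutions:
 f(c) = C1 + C2*erfi(3*sqrt(6)*c/4)


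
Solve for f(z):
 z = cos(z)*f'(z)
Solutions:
 f(z) = C1 + Integral(z/cos(z), z)


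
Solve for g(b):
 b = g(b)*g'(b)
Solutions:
 g(b) = -sqrt(C1 + b^2)
 g(b) = sqrt(C1 + b^2)


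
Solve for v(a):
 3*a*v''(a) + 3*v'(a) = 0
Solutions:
 v(a) = C1 + C2*log(a)


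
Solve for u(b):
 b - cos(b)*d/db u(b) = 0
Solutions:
 u(b) = C1 + Integral(b/cos(b), b)


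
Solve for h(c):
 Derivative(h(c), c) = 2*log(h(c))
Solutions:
 li(h(c)) = C1 + 2*c


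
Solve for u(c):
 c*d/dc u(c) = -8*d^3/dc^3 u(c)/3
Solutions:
 u(c) = C1 + Integral(C2*airyai(-3^(1/3)*c/2) + C3*airybi(-3^(1/3)*c/2), c)


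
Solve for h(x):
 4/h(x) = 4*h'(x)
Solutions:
 h(x) = -sqrt(C1 + 2*x)
 h(x) = sqrt(C1 + 2*x)


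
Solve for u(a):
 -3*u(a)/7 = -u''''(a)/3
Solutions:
 u(a) = C1*exp(-sqrt(3)*7^(3/4)*a/7) + C2*exp(sqrt(3)*7^(3/4)*a/7) + C3*sin(sqrt(3)*7^(3/4)*a/7) + C4*cos(sqrt(3)*7^(3/4)*a/7)


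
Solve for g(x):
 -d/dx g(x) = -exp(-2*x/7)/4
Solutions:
 g(x) = C1 - 7*exp(-2*x/7)/8


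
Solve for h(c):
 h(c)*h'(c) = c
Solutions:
 h(c) = -sqrt(C1 + c^2)
 h(c) = sqrt(C1 + c^2)


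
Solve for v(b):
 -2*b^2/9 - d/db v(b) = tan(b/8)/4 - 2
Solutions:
 v(b) = C1 - 2*b^3/27 + 2*b + 2*log(cos(b/8))


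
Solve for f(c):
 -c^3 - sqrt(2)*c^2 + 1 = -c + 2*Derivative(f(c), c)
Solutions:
 f(c) = C1 - c^4/8 - sqrt(2)*c^3/6 + c^2/4 + c/2


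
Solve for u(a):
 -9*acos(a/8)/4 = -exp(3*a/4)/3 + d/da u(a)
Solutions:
 u(a) = C1 - 9*a*acos(a/8)/4 + 9*sqrt(64 - a^2)/4 + 4*exp(3*a/4)/9


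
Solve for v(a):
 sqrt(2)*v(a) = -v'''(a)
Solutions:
 v(a) = C3*exp(-2^(1/6)*a) + (C1*sin(2^(1/6)*sqrt(3)*a/2) + C2*cos(2^(1/6)*sqrt(3)*a/2))*exp(2^(1/6)*a/2)


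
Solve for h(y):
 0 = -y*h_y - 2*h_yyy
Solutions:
 h(y) = C1 + Integral(C2*airyai(-2^(2/3)*y/2) + C3*airybi(-2^(2/3)*y/2), y)


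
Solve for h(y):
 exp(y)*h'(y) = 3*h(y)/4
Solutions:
 h(y) = C1*exp(-3*exp(-y)/4)


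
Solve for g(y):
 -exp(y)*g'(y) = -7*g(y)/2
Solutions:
 g(y) = C1*exp(-7*exp(-y)/2)


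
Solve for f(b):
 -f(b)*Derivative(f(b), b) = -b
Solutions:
 f(b) = -sqrt(C1 + b^2)
 f(b) = sqrt(C1 + b^2)


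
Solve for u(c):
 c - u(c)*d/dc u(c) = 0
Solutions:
 u(c) = -sqrt(C1 + c^2)
 u(c) = sqrt(C1 + c^2)


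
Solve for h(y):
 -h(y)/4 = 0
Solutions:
 h(y) = 0


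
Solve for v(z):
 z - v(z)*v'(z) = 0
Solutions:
 v(z) = -sqrt(C1 + z^2)
 v(z) = sqrt(C1 + z^2)


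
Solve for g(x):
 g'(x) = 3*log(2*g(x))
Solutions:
 -Integral(1/(log(_y) + log(2)), (_y, g(x)))/3 = C1 - x


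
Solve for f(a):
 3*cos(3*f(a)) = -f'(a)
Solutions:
 f(a) = -asin((C1 + exp(18*a))/(C1 - exp(18*a)))/3 + pi/3
 f(a) = asin((C1 + exp(18*a))/(C1 - exp(18*a)))/3


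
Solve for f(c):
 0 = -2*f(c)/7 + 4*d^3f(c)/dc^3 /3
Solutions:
 f(c) = C3*exp(14^(2/3)*3^(1/3)*c/14) + (C1*sin(14^(2/3)*3^(5/6)*c/28) + C2*cos(14^(2/3)*3^(5/6)*c/28))*exp(-14^(2/3)*3^(1/3)*c/28)


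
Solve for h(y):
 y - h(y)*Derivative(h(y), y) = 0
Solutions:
 h(y) = -sqrt(C1 + y^2)
 h(y) = sqrt(C1 + y^2)


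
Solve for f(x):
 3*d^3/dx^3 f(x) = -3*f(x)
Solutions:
 f(x) = C3*exp(-x) + (C1*sin(sqrt(3)*x/2) + C2*cos(sqrt(3)*x/2))*exp(x/2)


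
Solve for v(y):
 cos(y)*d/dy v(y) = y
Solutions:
 v(y) = C1 + Integral(y/cos(y), y)


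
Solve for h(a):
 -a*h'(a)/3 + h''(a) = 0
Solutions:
 h(a) = C1 + C2*erfi(sqrt(6)*a/6)


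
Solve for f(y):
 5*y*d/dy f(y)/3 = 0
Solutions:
 f(y) = C1


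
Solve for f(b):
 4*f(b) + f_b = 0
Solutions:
 f(b) = C1*exp(-4*b)


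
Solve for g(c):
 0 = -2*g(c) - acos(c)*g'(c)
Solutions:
 g(c) = C1*exp(-2*Integral(1/acos(c), c))


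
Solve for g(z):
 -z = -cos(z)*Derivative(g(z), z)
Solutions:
 g(z) = C1 + Integral(z/cos(z), z)


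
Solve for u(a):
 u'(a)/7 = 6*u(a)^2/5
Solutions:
 u(a) = -5/(C1 + 42*a)


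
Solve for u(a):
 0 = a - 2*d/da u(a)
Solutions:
 u(a) = C1 + a^2/4


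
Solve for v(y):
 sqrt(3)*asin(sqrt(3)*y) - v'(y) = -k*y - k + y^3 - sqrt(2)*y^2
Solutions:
 v(y) = C1 + k*y^2/2 + k*y - y^4/4 + sqrt(2)*y^3/3 + sqrt(3)*(y*asin(sqrt(3)*y) + sqrt(3)*sqrt(1 - 3*y^2)/3)


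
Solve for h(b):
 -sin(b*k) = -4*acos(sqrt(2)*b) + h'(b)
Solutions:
 h(b) = C1 + 4*b*acos(sqrt(2)*b) - 2*sqrt(2)*sqrt(1 - 2*b^2) - Piecewise((-cos(b*k)/k, Ne(k, 0)), (0, True))


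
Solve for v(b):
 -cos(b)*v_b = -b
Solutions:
 v(b) = C1 + Integral(b/cos(b), b)


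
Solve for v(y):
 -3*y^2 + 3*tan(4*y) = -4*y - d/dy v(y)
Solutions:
 v(y) = C1 + y^3 - 2*y^2 + 3*log(cos(4*y))/4


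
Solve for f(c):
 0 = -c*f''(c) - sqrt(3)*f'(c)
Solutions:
 f(c) = C1 + C2*c^(1 - sqrt(3))


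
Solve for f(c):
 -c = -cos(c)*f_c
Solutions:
 f(c) = C1 + Integral(c/cos(c), c)


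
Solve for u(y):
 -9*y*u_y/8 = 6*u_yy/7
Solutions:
 u(y) = C1 + C2*erf(sqrt(42)*y/8)


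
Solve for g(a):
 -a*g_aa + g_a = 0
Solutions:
 g(a) = C1 + C2*a^2


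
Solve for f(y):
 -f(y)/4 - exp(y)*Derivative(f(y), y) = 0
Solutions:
 f(y) = C1*exp(exp(-y)/4)


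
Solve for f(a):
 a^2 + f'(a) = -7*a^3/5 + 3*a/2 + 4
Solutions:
 f(a) = C1 - 7*a^4/20 - a^3/3 + 3*a^2/4 + 4*a


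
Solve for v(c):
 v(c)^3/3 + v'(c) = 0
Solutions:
 v(c) = -sqrt(6)*sqrt(-1/(C1 - c))/2
 v(c) = sqrt(6)*sqrt(-1/(C1 - c))/2


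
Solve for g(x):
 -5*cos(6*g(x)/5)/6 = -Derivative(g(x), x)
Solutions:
 -5*x/6 - 5*log(sin(6*g(x)/5) - 1)/12 + 5*log(sin(6*g(x)/5) + 1)/12 = C1


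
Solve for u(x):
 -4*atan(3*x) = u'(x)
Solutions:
 u(x) = C1 - 4*x*atan(3*x) + 2*log(9*x^2 + 1)/3


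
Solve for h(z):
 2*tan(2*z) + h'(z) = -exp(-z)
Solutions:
 h(z) = C1 - log(tan(2*z)^2 + 1)/2 + exp(-z)


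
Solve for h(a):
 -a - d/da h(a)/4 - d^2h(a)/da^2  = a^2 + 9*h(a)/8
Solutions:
 h(a) = -8*a^2/9 - 40*a/81 + (C1*sin(sqrt(71)*a/8) + C2*cos(sqrt(71)*a/8))*exp(-a/8) + 1232/729


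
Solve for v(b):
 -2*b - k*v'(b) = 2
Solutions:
 v(b) = C1 - b^2/k - 2*b/k


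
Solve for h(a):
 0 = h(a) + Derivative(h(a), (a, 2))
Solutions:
 h(a) = C1*sin(a) + C2*cos(a)


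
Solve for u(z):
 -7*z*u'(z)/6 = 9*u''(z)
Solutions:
 u(z) = C1 + C2*erf(sqrt(21)*z/18)


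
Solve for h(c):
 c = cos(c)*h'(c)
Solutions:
 h(c) = C1 + Integral(c/cos(c), c)


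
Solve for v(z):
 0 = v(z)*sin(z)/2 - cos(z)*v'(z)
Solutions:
 v(z) = C1/sqrt(cos(z))


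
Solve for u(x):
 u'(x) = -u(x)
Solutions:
 u(x) = C1*exp(-x)


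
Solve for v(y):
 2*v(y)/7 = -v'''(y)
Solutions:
 v(y) = C3*exp(-2^(1/3)*7^(2/3)*y/7) + (C1*sin(2^(1/3)*sqrt(3)*7^(2/3)*y/14) + C2*cos(2^(1/3)*sqrt(3)*7^(2/3)*y/14))*exp(2^(1/3)*7^(2/3)*y/14)


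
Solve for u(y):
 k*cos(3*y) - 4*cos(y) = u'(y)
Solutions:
 u(y) = C1 + k*sin(3*y)/3 - 4*sin(y)


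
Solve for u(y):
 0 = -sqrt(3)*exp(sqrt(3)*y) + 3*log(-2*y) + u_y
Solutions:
 u(y) = C1 - 3*y*log(-y) + 3*y*(1 - log(2)) + exp(sqrt(3)*y)


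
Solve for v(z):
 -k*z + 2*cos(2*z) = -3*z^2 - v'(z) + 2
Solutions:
 v(z) = C1 + k*z^2/2 - z^3 + 2*z - 2*sin(z)*cos(z)


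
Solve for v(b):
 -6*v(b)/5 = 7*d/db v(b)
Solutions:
 v(b) = C1*exp(-6*b/35)


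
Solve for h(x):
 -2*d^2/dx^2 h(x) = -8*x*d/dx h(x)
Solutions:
 h(x) = C1 + C2*erfi(sqrt(2)*x)


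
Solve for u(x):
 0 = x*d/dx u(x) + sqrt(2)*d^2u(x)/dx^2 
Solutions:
 u(x) = C1 + C2*erf(2^(1/4)*x/2)


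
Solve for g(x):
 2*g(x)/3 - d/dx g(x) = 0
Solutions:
 g(x) = C1*exp(2*x/3)


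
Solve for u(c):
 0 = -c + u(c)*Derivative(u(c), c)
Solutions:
 u(c) = -sqrt(C1 + c^2)
 u(c) = sqrt(C1 + c^2)


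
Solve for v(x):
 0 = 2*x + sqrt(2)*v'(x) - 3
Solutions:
 v(x) = C1 - sqrt(2)*x^2/2 + 3*sqrt(2)*x/2


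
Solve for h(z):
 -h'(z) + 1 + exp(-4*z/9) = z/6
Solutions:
 h(z) = C1 - z^2/12 + z - 9*exp(-4*z/9)/4


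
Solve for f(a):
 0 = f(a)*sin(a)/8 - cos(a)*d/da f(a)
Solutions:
 f(a) = C1/cos(a)^(1/8)


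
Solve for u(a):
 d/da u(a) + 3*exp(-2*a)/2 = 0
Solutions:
 u(a) = C1 + 3*exp(-2*a)/4


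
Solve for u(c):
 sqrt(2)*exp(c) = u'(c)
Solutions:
 u(c) = C1 + sqrt(2)*exp(c)


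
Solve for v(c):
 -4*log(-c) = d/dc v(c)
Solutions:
 v(c) = C1 - 4*c*log(-c) + 4*c


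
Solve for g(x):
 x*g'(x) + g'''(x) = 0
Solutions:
 g(x) = C1 + Integral(C2*airyai(-x) + C3*airybi(-x), x)


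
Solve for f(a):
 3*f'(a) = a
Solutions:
 f(a) = C1 + a^2/6


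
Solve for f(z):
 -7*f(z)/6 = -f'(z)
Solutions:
 f(z) = C1*exp(7*z/6)


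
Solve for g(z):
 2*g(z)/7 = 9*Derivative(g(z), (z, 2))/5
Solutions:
 g(z) = C1*exp(-sqrt(70)*z/21) + C2*exp(sqrt(70)*z/21)


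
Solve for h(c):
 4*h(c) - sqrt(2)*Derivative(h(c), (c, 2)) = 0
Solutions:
 h(c) = C1*exp(-2^(3/4)*c) + C2*exp(2^(3/4)*c)


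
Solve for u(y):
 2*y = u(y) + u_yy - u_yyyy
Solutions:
 u(y) = C1*exp(-sqrt(2)*y*sqrt(1 + sqrt(5))/2) + C2*exp(sqrt(2)*y*sqrt(1 + sqrt(5))/2) + C3*sin(sqrt(2)*y*sqrt(-1 + sqrt(5))/2) + C4*cos(sqrt(2)*y*sqrt(-1 + sqrt(5))/2) + 2*y


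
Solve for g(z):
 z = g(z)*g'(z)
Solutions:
 g(z) = -sqrt(C1 + z^2)
 g(z) = sqrt(C1 + z^2)


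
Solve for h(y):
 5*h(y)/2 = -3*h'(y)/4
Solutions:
 h(y) = C1*exp(-10*y/3)


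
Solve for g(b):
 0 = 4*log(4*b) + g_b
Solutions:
 g(b) = C1 - 4*b*log(b) - b*log(256) + 4*b


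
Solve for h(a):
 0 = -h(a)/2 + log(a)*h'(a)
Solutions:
 h(a) = C1*exp(li(a)/2)


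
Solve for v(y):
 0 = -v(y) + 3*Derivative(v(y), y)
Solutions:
 v(y) = C1*exp(y/3)


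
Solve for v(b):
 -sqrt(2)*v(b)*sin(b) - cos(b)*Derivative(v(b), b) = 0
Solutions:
 v(b) = C1*cos(b)^(sqrt(2))


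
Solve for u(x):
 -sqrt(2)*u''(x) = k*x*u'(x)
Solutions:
 u(x) = Piecewise((-2^(3/4)*sqrt(pi)*C1*erf(2^(1/4)*sqrt(k)*x/2)/(2*sqrt(k)) - C2, (k > 0) | (k < 0)), (-C1*x - C2, True))


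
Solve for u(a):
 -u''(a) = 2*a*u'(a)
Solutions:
 u(a) = C1 + C2*erf(a)


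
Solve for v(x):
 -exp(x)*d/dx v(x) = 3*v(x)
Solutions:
 v(x) = C1*exp(3*exp(-x))


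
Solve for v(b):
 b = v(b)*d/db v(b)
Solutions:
 v(b) = -sqrt(C1 + b^2)
 v(b) = sqrt(C1 + b^2)


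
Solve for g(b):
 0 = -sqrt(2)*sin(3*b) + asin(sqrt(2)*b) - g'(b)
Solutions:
 g(b) = C1 + b*asin(sqrt(2)*b) + sqrt(2)*sqrt(1 - 2*b^2)/2 + sqrt(2)*cos(3*b)/3


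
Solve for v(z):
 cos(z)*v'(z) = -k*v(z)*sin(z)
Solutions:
 v(z) = C1*exp(k*log(cos(z)))


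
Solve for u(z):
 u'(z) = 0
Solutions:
 u(z) = C1


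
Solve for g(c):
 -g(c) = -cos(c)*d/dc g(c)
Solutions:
 g(c) = C1*sqrt(sin(c) + 1)/sqrt(sin(c) - 1)


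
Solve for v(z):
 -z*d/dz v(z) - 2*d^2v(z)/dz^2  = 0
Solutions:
 v(z) = C1 + C2*erf(z/2)


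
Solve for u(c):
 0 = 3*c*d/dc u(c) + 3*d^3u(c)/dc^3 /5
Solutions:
 u(c) = C1 + Integral(C2*airyai(-5^(1/3)*c) + C3*airybi(-5^(1/3)*c), c)


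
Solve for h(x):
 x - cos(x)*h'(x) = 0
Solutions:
 h(x) = C1 + Integral(x/cos(x), x)


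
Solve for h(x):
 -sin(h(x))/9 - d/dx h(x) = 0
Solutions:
 x/9 + log(cos(h(x)) - 1)/2 - log(cos(h(x)) + 1)/2 = C1


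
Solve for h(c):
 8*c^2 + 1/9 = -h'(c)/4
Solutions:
 h(c) = C1 - 32*c^3/3 - 4*c/9


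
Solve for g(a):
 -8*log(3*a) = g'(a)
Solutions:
 g(a) = C1 - 8*a*log(a) - a*log(6561) + 8*a


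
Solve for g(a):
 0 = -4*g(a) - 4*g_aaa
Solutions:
 g(a) = C3*exp(-a) + (C1*sin(sqrt(3)*a/2) + C2*cos(sqrt(3)*a/2))*exp(a/2)


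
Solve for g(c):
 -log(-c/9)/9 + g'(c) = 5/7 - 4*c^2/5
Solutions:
 g(c) = C1 - 4*c^3/15 + c*log(-c)/9 + 2*c*(19 - 7*log(3))/63


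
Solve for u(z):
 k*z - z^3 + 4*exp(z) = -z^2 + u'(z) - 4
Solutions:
 u(z) = C1 + k*z^2/2 - z^4/4 + z^3/3 + 4*z + 4*exp(z)


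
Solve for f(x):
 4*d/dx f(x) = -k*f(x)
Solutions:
 f(x) = C1*exp(-k*x/4)


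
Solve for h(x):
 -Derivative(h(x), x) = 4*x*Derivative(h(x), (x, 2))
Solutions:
 h(x) = C1 + C2*x^(3/4)


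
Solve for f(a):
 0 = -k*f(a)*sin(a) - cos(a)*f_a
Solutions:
 f(a) = C1*exp(k*log(cos(a)))


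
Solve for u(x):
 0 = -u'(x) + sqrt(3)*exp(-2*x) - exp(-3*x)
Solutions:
 u(x) = C1 - sqrt(3)*exp(-2*x)/2 + exp(-3*x)/3


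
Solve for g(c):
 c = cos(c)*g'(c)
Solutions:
 g(c) = C1 + Integral(c/cos(c), c)


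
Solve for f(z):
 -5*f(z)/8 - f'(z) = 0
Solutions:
 f(z) = C1*exp(-5*z/8)


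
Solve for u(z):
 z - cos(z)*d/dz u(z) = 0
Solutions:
 u(z) = C1 + Integral(z/cos(z), z)


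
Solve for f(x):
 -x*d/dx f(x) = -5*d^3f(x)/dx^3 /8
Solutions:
 f(x) = C1 + Integral(C2*airyai(2*5^(2/3)*x/5) + C3*airybi(2*5^(2/3)*x/5), x)


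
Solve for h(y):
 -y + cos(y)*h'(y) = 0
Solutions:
 h(y) = C1 + Integral(y/cos(y), y)


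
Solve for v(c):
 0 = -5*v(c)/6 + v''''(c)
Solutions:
 v(c) = C1*exp(-5^(1/4)*6^(3/4)*c/6) + C2*exp(5^(1/4)*6^(3/4)*c/6) + C3*sin(5^(1/4)*6^(3/4)*c/6) + C4*cos(5^(1/4)*6^(3/4)*c/6)


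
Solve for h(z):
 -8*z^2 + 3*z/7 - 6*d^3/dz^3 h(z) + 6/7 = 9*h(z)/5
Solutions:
 h(z) = C3*exp(-10^(2/3)*3^(1/3)*z/10) - 40*z^2/9 + 5*z/21 + (C1*sin(10^(2/3)*3^(5/6)*z/20) + C2*cos(10^(2/3)*3^(5/6)*z/20))*exp(10^(2/3)*3^(1/3)*z/20) + 10/21


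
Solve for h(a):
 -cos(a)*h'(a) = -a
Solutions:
 h(a) = C1 + Integral(a/cos(a), a)


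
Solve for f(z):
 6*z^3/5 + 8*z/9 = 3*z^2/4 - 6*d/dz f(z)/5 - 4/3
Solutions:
 f(z) = C1 - z^4/4 + 5*z^3/24 - 10*z^2/27 - 10*z/9


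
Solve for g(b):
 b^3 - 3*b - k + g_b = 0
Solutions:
 g(b) = C1 - b^4/4 + 3*b^2/2 + b*k


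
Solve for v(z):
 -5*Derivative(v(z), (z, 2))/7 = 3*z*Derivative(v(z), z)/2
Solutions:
 v(z) = C1 + C2*erf(sqrt(105)*z/10)


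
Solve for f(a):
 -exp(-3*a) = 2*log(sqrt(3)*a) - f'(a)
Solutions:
 f(a) = C1 + 2*a*log(a) + a*(-2 + log(3)) - exp(-3*a)/3


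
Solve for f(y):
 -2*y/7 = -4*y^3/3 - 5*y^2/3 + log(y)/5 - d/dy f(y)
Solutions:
 f(y) = C1 - y^4/3 - 5*y^3/9 + y^2/7 + y*log(y)/5 - y/5


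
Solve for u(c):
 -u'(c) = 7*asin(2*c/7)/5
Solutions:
 u(c) = C1 - 7*c*asin(2*c/7)/5 - 7*sqrt(49 - 4*c^2)/10


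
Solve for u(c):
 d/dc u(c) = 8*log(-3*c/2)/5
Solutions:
 u(c) = C1 + 8*c*log(-c)/5 + 8*c*(-1 - log(2) + log(3))/5


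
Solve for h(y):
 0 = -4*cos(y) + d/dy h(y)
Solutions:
 h(y) = C1 + 4*sin(y)


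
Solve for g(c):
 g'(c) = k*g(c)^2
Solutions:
 g(c) = -1/(C1 + c*k)


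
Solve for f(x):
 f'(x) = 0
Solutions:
 f(x) = C1


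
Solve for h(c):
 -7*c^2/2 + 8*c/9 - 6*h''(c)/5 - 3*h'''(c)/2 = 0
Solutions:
 h(c) = C1 + C2*c + C3*exp(-4*c/5) - 35*c^4/144 + 1735*c^3/1296 - 8675*c^2/1728


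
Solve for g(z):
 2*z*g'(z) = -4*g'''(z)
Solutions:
 g(z) = C1 + Integral(C2*airyai(-2^(2/3)*z/2) + C3*airybi(-2^(2/3)*z/2), z)


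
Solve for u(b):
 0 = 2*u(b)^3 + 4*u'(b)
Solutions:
 u(b) = -sqrt(-1/(C1 - b))
 u(b) = sqrt(-1/(C1 - b))


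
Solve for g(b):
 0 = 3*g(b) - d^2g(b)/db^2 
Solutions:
 g(b) = C1*exp(-sqrt(3)*b) + C2*exp(sqrt(3)*b)


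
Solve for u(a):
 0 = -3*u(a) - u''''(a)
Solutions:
 u(a) = (C1*sin(sqrt(2)*3^(1/4)*a/2) + C2*cos(sqrt(2)*3^(1/4)*a/2))*exp(-sqrt(2)*3^(1/4)*a/2) + (C3*sin(sqrt(2)*3^(1/4)*a/2) + C4*cos(sqrt(2)*3^(1/4)*a/2))*exp(sqrt(2)*3^(1/4)*a/2)


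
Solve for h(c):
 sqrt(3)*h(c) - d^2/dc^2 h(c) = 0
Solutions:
 h(c) = C1*exp(-3^(1/4)*c) + C2*exp(3^(1/4)*c)


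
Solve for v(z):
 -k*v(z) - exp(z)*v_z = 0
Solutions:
 v(z) = C1*exp(k*exp(-z))


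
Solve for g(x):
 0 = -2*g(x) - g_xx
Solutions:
 g(x) = C1*sin(sqrt(2)*x) + C2*cos(sqrt(2)*x)


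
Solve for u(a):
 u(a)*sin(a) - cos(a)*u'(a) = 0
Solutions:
 u(a) = C1/cos(a)


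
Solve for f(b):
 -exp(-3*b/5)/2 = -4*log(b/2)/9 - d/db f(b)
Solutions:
 f(b) = C1 - 4*b*log(b)/9 + 4*b*(log(2) + 1)/9 - 5*exp(-3*b/5)/6


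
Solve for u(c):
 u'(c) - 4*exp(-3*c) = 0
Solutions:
 u(c) = C1 - 4*exp(-3*c)/3


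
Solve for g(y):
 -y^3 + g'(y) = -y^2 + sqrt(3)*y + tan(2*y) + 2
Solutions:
 g(y) = C1 + y^4/4 - y^3/3 + sqrt(3)*y^2/2 + 2*y - log(cos(2*y))/2


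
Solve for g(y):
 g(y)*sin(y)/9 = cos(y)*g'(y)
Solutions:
 g(y) = C1/cos(y)^(1/9)


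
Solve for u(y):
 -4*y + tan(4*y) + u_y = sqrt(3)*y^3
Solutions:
 u(y) = C1 + sqrt(3)*y^4/4 + 2*y^2 + log(cos(4*y))/4


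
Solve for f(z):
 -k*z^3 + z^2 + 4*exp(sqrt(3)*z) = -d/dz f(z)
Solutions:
 f(z) = C1 + k*z^4/4 - z^3/3 - 4*sqrt(3)*exp(sqrt(3)*z)/3


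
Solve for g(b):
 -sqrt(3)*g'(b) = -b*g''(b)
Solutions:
 g(b) = C1 + C2*b^(1 + sqrt(3))


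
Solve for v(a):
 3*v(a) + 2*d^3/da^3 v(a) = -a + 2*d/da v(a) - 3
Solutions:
 v(a) = C1*exp(6^(1/3)*a*(2*6^(1/3)/(sqrt(681) + 27)^(1/3) + (sqrt(681) + 27)^(1/3))/12)*sin(2^(1/3)*3^(1/6)*a*(-3^(2/3)*(sqrt(681) + 27)^(1/3) + 6*2^(1/3)/(sqrt(681) + 27)^(1/3))/12) + C2*exp(6^(1/3)*a*(2*6^(1/3)/(sqrt(681) + 27)^(1/3) + (sqrt(681) + 27)^(1/3))/12)*cos(2^(1/3)*3^(1/6)*a*(-3^(2/3)*(sqrt(681) + 27)^(1/3) + 6*2^(1/3)/(sqrt(681) + 27)^(1/3))/12) + C3*exp(-6^(1/3)*a*(2*6^(1/3)/(sqrt(681) + 27)^(1/3) + (sqrt(681) + 27)^(1/3))/6) - a/3 - 11/9
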